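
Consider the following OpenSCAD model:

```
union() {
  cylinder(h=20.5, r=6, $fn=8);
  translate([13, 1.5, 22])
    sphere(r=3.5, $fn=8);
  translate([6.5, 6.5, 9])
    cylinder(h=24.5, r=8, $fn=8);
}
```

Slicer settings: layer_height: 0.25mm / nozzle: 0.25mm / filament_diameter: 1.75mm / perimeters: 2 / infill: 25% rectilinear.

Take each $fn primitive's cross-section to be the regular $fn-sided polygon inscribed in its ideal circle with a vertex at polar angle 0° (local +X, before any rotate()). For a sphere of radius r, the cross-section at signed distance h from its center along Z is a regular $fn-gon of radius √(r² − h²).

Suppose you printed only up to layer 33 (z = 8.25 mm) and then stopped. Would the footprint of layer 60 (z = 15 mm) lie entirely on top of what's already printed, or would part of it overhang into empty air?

Compare the two slices. At z = 8.25: the r=6 cylinder gives a regular 8-gon of circumradius 6 (constant along its height) (area = (8/2)·6.000²·sin(360°/8) = 101.82 mm²); the sphere at (13, 1.5) is absent (|z−center|=13.750 > r=3.5); the cylinder at (6.5, 6.5) is not intersected at this z (z outside [9, 33.5]); Combining (union): only the r=6 cylinder is present, so the union is just that shape — area = 101.82 mm². At z = 15: the r=6 cylinder contributes a regular 8-gon of circumradius 6 (area = (8/2)·6.000²·sin(360°/8) = 101.82 mm²); the sphere at (13, 1.5) does not reach this height (|z−center|=7.000 > r=3.5); the r=8 cylinder at (6.5, 6.5) gives a regular 8-gon of circumradius 8 (constant along its height) (area = (8/2)·8.000²·sin(360°/8) = 181.02 mm²); Merging all regions: the regions partially overlap — summed areas 282.84 mm² minus the doubly-counted overlap 26.47 mm² gives 256.37 mm² — area = 256.37 mm². Checking containment: at z = 15 the cross-section extends beyond the z = 8.25 cross-section by about 154.55 mm².

part overhangs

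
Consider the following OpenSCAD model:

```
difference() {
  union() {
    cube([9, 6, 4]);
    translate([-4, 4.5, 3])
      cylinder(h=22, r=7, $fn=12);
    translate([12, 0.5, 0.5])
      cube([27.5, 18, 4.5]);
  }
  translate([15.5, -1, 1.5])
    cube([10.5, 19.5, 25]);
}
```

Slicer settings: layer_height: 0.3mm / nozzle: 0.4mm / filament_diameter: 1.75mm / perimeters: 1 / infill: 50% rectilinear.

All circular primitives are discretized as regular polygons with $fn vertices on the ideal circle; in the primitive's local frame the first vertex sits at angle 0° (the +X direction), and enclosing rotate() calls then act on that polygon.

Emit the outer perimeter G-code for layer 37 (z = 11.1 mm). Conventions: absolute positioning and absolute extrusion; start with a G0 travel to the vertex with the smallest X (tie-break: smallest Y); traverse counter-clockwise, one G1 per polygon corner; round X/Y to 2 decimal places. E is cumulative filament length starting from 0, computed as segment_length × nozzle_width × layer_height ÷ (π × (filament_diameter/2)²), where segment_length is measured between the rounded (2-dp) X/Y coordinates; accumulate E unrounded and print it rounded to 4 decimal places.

G0 X-11.00 Y4.50 Z11.10
G1 X-10.06 Y1.00 E0.1808
G1 X-7.50 Y-1.56 E0.3614
G1 X-4.00 Y-2.50 E0.5422
G1 X-0.50 Y-1.56 E0.7230
G1 X2.06 Y1.00 E0.9037
G1 X3.00 Y4.50 E1.0845
G1 X2.06 Y8.00 E1.2653
G1 X-0.50 Y10.56 E1.4459
G1 X-4.00 Y11.50 E1.6267
G1 X-7.50 Y10.56 E1.8075
G1 X-10.06 Y8.00 E1.9881
G1 X-11.00 Y4.50 E2.1689

At z = 11.1 mm: the cube does not reach this height (z outside [0, 4]); the r=7 cylinder at (-4, 4.5) contributes a regular 12-gon of circumradius 7; the cube at (12, 0.5) is not intersected at this z (z outside [0.5, 5]); Taking the union: only the r=7 cylinder at (-4, 4.5) is present, so the union is just that shape — 1 connected region; the cube at (15.5, -1) is present — its section is the full 10.5×19.5 rectangle; After the difference (first − rest): starting from that combined region, the 10.5×19.5 cube at (15.5, -1) misses the remaining region (no effect) — 1 connected region. The outline is a single polygon with 12 vertices. Extrusion per mm of travel: 0.4 × 0.3 / (π × 0.875²) = 0.049890. Accumulating E over each segment gives final E = 2.1689.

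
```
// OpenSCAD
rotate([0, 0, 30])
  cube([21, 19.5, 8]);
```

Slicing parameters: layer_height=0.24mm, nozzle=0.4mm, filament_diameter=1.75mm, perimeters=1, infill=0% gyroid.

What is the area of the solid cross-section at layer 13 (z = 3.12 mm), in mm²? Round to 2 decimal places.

At z = 3.12 mm: the cube (footprint 21×19.5) is included at this height (area 409.50 mm²); (whole slice rotated 30° about Z — lengths, areas and connectivity unchanged). Overall, the cross-section is a single solid region. Net area = 409.50 mm².

409.50 mm²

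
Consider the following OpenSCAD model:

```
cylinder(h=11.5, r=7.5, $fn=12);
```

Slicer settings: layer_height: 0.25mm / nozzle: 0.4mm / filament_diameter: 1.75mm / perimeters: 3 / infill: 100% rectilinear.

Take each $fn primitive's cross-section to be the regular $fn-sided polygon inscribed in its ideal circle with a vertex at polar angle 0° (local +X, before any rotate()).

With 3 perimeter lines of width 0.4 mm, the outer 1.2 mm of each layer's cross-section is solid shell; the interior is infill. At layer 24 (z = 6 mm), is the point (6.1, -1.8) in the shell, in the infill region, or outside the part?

shell

At z = 6 mm: the r=7.5 cylinder gives a regular 12-gon of circumradius 7.5 (constant along its height). Overall, the cross-section is a single solid region. The nearest boundary edge runs (6.50, -3.75)→(7.50, 0.00); distance from the point to it = 0.89 mm. The point is inside the cross-section, 0.89 mm from the nearest boundary — within the 1.2 mm shell band (3 × 0.4).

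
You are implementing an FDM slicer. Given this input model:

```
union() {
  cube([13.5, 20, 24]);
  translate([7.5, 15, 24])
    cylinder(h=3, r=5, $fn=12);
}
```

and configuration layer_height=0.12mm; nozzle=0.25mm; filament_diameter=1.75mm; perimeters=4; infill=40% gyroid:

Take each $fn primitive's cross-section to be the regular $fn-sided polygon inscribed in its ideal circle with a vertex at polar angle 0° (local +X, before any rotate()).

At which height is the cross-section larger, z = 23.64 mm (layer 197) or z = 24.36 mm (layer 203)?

layer 197 (z = 23.64 mm)

Layer 197 (z = 23.64): the cube is present — its section is the full 13.5×20 rectangle (area 270.00 mm²); the cylinder at (7.5, 15) is absent (z outside [24, 27]); Merging all regions: only the 13.5×20 cube is present, so the union is just that shape — area = 270.00 mm². So its area = 270.00 mm². Layer 203 (z = 24.36): the cube is absent (z outside [0, 24]); the r=5 cylinder at (7.5, 15) contributes a regular 12-gon of circumradius 5 (area = (12/2)·5.000²·sin(360°/12) = 75.00 mm²); Combining (union): only the r=5 cylinder at (7.5, 15) is present, so the union is just that shape — area = 75.00 mm². So its area = 75.00 mm². Layer 197 is larger (270.00 vs 75.00 mm²).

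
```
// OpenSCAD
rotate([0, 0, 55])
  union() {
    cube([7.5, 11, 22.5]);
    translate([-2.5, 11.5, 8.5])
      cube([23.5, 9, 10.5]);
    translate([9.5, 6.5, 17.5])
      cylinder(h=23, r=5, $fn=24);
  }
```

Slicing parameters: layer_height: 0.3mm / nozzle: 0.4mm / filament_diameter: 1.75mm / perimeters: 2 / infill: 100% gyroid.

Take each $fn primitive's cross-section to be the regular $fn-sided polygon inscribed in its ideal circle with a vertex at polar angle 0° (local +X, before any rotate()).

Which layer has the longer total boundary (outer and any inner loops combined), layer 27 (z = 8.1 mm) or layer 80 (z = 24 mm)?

Layer 27 (z = 8.1): the 7.5×11 cube contributes its full rectangle (perimeter 37.00 mm); the cube at (-2.5, 11.5) does not reach this height (z outside [8.5, 19]); the cylinder at (9.5, 6.5) is not intersected at this z (z outside [17.5, 40.5]); Taking the union: only the 7.5×11 cube is present, so the union is just that shape — boundary = 37.00 mm; (whole slice rotated 55° about Z — lengths, areas and connectivity unchanged). So its perimeter = 37.00 mm. Layer 80 (z = 24): the cube is absent (z outside [0, 22.5]); the cube at (-2.5, 11.5) is not intersected at this z (z outside [8.5, 19]); the cylinder at (9.5, 6.5): section is a regular 24-gon, circumradius r=5 (perimeter = 2·24·5.000·sin(180°/24) = 31.33 mm); Taking the union: only the r=5 cylinder at (9.5, 6.5) is present, so the union is just that shape — boundary = 31.33 mm; (rotated 55° about Z; rotation is an isometry so areas/perimeters/island counts are preserved). So its perimeter = 31.33 mm. Layer 27 is larger (37.00 vs 31.33 mm).

layer 27 (z = 8.1 mm)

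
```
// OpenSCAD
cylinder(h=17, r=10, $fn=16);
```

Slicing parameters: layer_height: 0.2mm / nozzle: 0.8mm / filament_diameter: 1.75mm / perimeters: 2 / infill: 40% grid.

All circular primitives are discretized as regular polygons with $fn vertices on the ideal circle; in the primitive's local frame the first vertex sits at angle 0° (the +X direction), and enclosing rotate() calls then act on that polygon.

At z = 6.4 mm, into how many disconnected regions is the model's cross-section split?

1

At z = 6.4 mm: the r=10 cylinder gives a regular 16-gon of circumradius 10 (constant along its height). The result has 1 disconnected region.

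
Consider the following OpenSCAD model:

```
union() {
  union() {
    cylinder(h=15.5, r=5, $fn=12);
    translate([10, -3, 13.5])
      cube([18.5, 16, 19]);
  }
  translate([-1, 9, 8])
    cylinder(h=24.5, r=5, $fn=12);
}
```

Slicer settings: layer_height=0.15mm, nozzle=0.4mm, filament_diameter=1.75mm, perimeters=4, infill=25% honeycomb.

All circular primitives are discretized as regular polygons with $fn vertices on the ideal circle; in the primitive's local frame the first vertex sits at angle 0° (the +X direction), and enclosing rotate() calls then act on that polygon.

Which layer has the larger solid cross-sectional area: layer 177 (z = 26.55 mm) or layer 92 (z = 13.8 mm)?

layer 92 (z = 13.8 mm)

Layer 177 (z = 26.55): the cylinder is not intersected at this z (z outside [0, 15.5]); the cube at (10, -3) (footprint 18.5×16) is included at this height (area 296.00 mm²); Merging all regions: only the 18.5×16 cube at (10, -3) is present, so the union is just that shape — area = 296.00 mm²; the cylinder at (-1, 9): section is a regular 12-gon, circumradius r=5 (area = (12/2)·5.000²·sin(360°/12) = 75.00 mm²); Taking the union: the 2 present regions are separate (no shared area or edge), so areas and boundary lengths simply add and each stays a separate island — area = 371.00 mm². So its area = 371.00 mm². Layer 92 (z = 13.8): the r=5 cylinder gives a regular 12-gon of circumradius 5 (constant along its height) (area = (12/2)·5.000²·sin(360°/12) = 75.00 mm²); the cube at (10, -3) is present — its section is the full 18.5×16 rectangle (area 296.00 mm²); Combining (union): the 2 present regions are separate (no shared area or edge), so areas and boundary lengths simply add and each stays a separate island — area = 371.00 mm²; the r=5 cylinder at (-1, 9) gives a regular 12-gon of circumradius 5 (constant along its height) (area = (12/2)·5.000²·sin(360°/12) = 75.00 mm²); Merging all regions: the regions partially overlap — summed areas 446.00 mm² minus the doubly-counted overlap 1.73 mm² gives 444.27 mm² — area = 444.27 mm². So its area = 444.27 mm². Layer 92 is larger (444.27 vs 371.00 mm²).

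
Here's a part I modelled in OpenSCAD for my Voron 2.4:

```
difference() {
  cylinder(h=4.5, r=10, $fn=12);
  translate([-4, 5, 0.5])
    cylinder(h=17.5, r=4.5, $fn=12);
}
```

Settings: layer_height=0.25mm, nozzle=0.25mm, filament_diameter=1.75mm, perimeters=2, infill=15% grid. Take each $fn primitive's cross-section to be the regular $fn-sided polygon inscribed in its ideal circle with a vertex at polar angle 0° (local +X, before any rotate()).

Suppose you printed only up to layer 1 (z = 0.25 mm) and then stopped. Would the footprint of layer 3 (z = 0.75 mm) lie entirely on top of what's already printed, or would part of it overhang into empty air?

Compare the two slices. At z = 0.25: the r=10 cylinder contributes a regular 12-gon of circumradius 10 (area = (12/2)·10.000²·sin(360°/12) = 300.00 mm²); the cylinder at (-4, 5) is not intersected at this z (z outside [0.5, 18]); Taking the first minus the rest: none of the subtracted shapes is present at this height, so the r=10 cylinder is unchanged — area = 300.00 mm². At z = 0.75: the r=10 cylinder gives a regular 12-gon of circumradius 10 (constant along its height) (area = (12/2)·10.000²·sin(360°/12) = 300.00 mm²); the r=4.5 cylinder at (-4, 5) gives a regular 12-gon of circumradius 4.5 (constant along its height) (area = (12/2)·4.500²·sin(360°/12) = 60.75 mm²); Taking the first minus the rest: starting from the r=10 cylinder (300.00 mm²), the r=4.5 cylinder at (-4, 5) partially overlaps it — only the 55.73 mm² overlap (of its 60.75 mm²) is removed, clipping the outline — area = 244.27 mm². Checking containment: the cross-section at z = 0.75 is a subset of the cross-section at z = 0.25.

entirely on top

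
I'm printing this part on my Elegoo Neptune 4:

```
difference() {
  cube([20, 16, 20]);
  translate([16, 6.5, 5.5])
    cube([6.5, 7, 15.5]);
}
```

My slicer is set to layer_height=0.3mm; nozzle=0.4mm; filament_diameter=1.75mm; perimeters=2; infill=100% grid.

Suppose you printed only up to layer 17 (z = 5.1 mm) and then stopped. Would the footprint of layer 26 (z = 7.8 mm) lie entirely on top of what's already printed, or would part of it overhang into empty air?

Compare the two slices. At z = 5.1: the cube is present — its section is the full 20×16 rectangle (area 320.00 mm²); the cube at (16, 6.5) is not intersected at this z (z outside [5.5, 21]); Subtracting the remaining from the first: none of the subtracted shapes is present at this height, so the 20×16 cube is unchanged — area = 320.00 mm². At z = 7.8: the cube (footprint 20×16) is included at this height (area 320.00 mm²); the 6.5×7 cube at (16, 6.5) contributes its full rectangle (area 45.50 mm²); Taking the first minus the rest: starting from the 20×16 cube (320.00 mm²), the 6.5×7 cube at (16, 6.5) partially overlaps it — only the 28.00 mm² overlap (of its 45.50 mm²) is removed, clipping the outline — area = 292.00 mm². Checking containment: the cross-section at z = 7.8 is a subset of the cross-section at z = 5.1.

entirely on top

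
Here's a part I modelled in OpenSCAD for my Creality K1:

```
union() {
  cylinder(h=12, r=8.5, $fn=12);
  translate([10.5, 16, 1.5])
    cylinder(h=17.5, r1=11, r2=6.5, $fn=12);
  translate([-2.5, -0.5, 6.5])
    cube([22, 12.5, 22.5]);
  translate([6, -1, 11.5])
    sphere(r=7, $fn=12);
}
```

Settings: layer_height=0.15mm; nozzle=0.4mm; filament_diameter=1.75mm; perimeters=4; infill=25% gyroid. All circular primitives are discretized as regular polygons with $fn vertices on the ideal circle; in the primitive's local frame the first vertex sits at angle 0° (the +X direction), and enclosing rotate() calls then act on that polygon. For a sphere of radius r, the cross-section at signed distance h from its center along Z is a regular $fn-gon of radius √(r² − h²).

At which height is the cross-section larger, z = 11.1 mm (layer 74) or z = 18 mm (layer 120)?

layer 74 (z = 11.1 mm)

Layer 74 (z = 11.1): the r=8.5 cylinder gives a regular 12-gon of circumradius 8.5 (constant along its height) (area = (12/2)·8.500²·sin(360°/12) = 216.75 mm²); the cone at (10.5, 16) (r1=11→r2=6.5) has section circumradius 8.531 here — a regular 12-gon (area = (12/2)·8.531²·sin(360°/12) = 218.36 mm²); the 22×12.5 cube at (-2.5, -0.5) contributes its full rectangle (area 275.00 mm²); the r=7 sphere at (6, -1) slices to a regular 12-gon of circumradius 6.989 (√(r²−h²) with h=0.4 from center) (area = (12/2)·6.989²·sin(360°/12) = 146.52 mm²); Merging all regions: the regions partially overlap — summed areas 856.63 mm² minus the doubly-counted overlap 237.38 mm² gives 619.24 mm² — area = 619.24 mm². So its area = 619.24 mm². Layer 120 (z = 18): the cylinder is not intersected at this z (z outside [0, 12]); the cone at (10.5, 16): at t=0.943 of its height the radius interpolates to r₁+(r₂−r₁)t = 6.757, giving a regular 12-gon of that circumradius (area = (12/2)·6.757²·sin(360°/12) = 136.98 mm²); the cube at (-2.5, -0.5) is present — its section is the full 22×12.5 rectangle (area 275.00 mm²); the r=7 sphere at (6, -1) slices to a regular 12-gon of circumradius 2.598 (√(r²−h²) with h=6.5 from center) (area = (12/2)·2.598²·sin(360°/12) = 20.25 mm²); Combining (union): the regions partially overlap — summed areas 432.23 mm² minus the doubly-counted overlap 26.60 mm² gives 405.63 mm² — area = 405.63 mm². So its area = 405.63 mm². Layer 74 is larger (619.24 vs 405.63 mm²).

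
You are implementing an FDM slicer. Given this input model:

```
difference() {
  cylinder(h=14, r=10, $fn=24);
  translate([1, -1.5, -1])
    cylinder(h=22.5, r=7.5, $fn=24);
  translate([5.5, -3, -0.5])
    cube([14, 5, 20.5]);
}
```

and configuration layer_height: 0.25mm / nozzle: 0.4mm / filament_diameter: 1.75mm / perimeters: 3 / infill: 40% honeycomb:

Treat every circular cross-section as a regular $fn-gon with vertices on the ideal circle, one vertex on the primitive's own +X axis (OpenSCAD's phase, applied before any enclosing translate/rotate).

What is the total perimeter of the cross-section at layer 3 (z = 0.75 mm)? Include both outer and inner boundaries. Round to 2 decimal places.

At z = 0.75 mm: the r=10 cylinder contributes a regular 24-gon of circumradius 10 (perimeter = 2·24·10.000·sin(180°/24) = 62.65 mm); the r=7.5 cylinder at (1, -1.5) gives a regular 24-gon of circumradius 7.5 (constant along its height) (perimeter = 2·24·7.500·sin(180°/24) = 46.99 mm); the cube at (5.5, -3) is present — its section is the full 14×5 rectangle (perimeter 38.00 mm); Subtracting the remaining from the first: starting from the r=10 cylinder, the r=7.5 cylinder at (1, -1.5) lies wholly inside it (removes its full 174.70 mm² and its 46.99 mm outline becomes a hole wall); the 14×5 cube at (5.5, -3) partially overlaps it — only the 7.92 mm² overlap (of its 70.00 mm²) is removed, clipping the outline — boundary = 102.73 mm. Overall, the cross-section is a single solid region. Total boundary length (outer) = 102.73 mm.

102.73 mm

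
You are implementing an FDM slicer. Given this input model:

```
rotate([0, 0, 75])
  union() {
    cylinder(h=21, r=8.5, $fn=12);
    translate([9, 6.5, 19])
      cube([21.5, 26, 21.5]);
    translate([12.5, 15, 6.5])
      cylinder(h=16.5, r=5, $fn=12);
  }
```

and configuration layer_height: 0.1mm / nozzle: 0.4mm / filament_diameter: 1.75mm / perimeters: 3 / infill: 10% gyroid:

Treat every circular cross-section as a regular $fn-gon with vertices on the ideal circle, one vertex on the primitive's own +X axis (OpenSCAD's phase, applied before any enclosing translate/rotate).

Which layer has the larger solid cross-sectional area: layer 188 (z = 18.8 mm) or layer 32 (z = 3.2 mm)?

layer 188 (z = 18.8 mm)

Layer 188 (z = 18.8): the cylinder: section is a regular 12-gon, circumradius r=8.5 (area = (12/2)·8.500²·sin(360°/12) = 216.75 mm²); the cube at (9, 6.5) is not intersected at this z (z outside [19, 40.5]); the r=5 cylinder at (12.5, 15) contributes a regular 12-gon of circumradius 5 (area = (12/2)·5.000²·sin(360°/12) = 75.00 mm²); Taking the union: the 2 present regions are separate (no shared area or edge), so areas and boundary lengths simply add and each stays a separate island — area = 291.75 mm²; (rotated 75° about Z; rotation is an isometry so areas/perimeters/island counts are preserved). So its area = 291.75 mm². Layer 32 (z = 3.2): the cylinder: section is a regular 12-gon, circumradius r=8.5 (area = (12/2)·8.500²·sin(360°/12) = 216.75 mm²); the cube at (9, 6.5) is not intersected at this z (z outside [19, 40.5]); the cylinder at (12.5, 15) is absent (z outside [6.5, 23]); Merging all regions: only the r=8.5 cylinder is present, so the union is just that shape — area = 216.75 mm²; (rotated 75° about Z; rotation is an isometry so areas/perimeters/island counts are preserved). So its area = 216.75 mm². Layer 188 is larger (291.75 vs 216.75 mm²).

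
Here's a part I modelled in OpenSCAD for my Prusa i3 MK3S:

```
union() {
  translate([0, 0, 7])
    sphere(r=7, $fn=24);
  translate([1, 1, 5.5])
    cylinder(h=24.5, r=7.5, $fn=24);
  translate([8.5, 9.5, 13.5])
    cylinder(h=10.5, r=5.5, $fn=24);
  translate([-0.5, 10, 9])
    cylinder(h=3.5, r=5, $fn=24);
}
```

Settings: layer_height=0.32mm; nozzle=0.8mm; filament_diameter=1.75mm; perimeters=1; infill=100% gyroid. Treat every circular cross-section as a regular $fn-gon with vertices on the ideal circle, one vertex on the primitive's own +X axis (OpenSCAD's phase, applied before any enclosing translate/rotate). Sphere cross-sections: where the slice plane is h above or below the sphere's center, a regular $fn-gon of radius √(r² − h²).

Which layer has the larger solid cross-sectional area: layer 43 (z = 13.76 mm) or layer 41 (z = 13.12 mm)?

layer 43 (z = 13.76 mm)

Layer 43 (z = 13.76): the r=7 sphere slices to a regular 24-gon of circumradius 1.817 (√(r²−h²) with h=6.76 from center) (area = (24/2)·1.817²·sin(360°/24) = 10.26 mm²); the r=7.5 cylinder at (1, 1) gives a regular 24-gon of circumradius 7.5 (constant along its height) (area = (24/2)·7.500²·sin(360°/24) = 174.70 mm²); the cylinder at (8.5, 9.5): section is a regular 24-gon, circumradius r=5.5 (area = (24/2)·5.500²·sin(360°/24) = 93.95 mm²); the cylinder at (-0.5, 10) is not intersected at this z (z outside [9, 12.5]); Combining (union): the regions partially overlap — summed areas 278.91 mm² minus the doubly-counted overlap 16.83 mm² gives 262.08 mm² — area = 262.08 mm². So its area = 262.08 mm². Layer 41 (z = 13.12): the r=7 sphere slices to a regular 24-gon of circumradius 3.398 (√(r²−h²) with h=6.12 from center) (area = (24/2)·3.398²·sin(360°/24) = 35.86 mm²); the r=7.5 cylinder at (1, 1) gives a regular 24-gon of circumradius 7.5 (constant along its height) (area = (24/2)·7.500²·sin(360°/24) = 174.70 mm²); the cylinder at (8.5, 9.5) is not intersected at this z (z outside [13.5, 24]); the cylinder at (-0.5, 10) is absent (z outside [9, 12.5]); Taking the union: the r=7 sphere lies entirely inside the r=7.5 cylinder at (1, 1), so the union is just the r=7.5 cylinder at (1, 1) — area = 174.70 mm². So its area = 174.70 mm². Layer 43 is larger (262.08 vs 174.70 mm²).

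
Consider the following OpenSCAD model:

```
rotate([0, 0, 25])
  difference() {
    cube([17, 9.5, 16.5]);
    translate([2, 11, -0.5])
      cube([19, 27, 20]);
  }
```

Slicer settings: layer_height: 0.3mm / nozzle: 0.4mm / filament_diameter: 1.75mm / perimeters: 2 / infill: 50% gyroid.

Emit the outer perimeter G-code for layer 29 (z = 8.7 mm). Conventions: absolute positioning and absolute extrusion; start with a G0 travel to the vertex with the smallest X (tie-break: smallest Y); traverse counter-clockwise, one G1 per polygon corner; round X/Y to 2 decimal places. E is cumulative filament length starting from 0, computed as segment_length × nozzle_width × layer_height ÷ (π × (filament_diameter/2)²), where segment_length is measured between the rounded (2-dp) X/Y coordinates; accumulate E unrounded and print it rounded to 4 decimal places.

At z = 8.7 mm: the cube (footprint 17×9.5) is included at this height; the 19×27 cube at (2, 11) contributes its full rectangle; Taking the first minus the rest: starting from the 17×9.5 cube, the 19×27 cube at (2, 11) misses the remaining region (no effect) — 1 connected region; (whole slice rotated 25° about Z — lengths, areas and connectivity unchanged). The outline is a single polygon with 4 vertices. Extrusion per mm of travel: 0.4 × 0.3 / (π × 0.875²) = 0.049890. Accumulating E over each segment gives final E = 2.6438.

G0 X-4.01 Y8.61 Z8.70
G1 X0.00 Y0.00 E0.4739
G1 X15.41 Y7.18 E1.3220
G1 X11.39 Y15.79 E1.7961
G1 X-4.01 Y8.61 E2.6438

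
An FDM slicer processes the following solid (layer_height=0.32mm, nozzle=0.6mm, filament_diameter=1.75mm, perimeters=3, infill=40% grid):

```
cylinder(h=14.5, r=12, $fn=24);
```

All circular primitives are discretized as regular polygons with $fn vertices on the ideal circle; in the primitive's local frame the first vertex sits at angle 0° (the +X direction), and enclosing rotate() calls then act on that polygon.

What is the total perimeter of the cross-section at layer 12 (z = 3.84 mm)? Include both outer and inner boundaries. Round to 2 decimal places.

75.18 mm

At z = 3.84 mm: the r=12 cylinder gives a regular 24-gon of circumradius 12 (constant along its height) (perimeter = 2·24·12.000·sin(180°/24) = 75.18 mm). Overall, the cross-section is a single solid region. Total boundary length (outer) = 75.18 mm.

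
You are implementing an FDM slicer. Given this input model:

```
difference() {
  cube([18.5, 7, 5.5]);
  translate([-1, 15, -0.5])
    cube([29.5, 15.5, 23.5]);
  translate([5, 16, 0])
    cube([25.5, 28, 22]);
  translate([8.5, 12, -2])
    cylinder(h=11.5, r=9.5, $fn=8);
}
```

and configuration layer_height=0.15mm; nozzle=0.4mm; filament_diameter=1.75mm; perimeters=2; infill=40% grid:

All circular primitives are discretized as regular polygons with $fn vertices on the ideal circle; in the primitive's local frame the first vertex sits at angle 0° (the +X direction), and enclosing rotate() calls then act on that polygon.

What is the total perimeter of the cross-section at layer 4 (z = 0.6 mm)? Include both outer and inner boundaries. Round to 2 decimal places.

At z = 0.6 mm: the cube (footprint 18.5×7) is included at this height (perimeter 51.00 mm); the cube at (-1, 15) is present — its section is the full 29.5×15.5 rectangle (perimeter 90.00 mm); the cube at (5, 16) (footprint 25.5×28) is included at this height (perimeter 107.00 mm); the r=9.5 cylinder at (8.5, 12) contributes a regular 8-gon of circumradius 9.5 (perimeter = 2·8·9.500·sin(180°/8) = 58.17 mm); After the difference (first − rest): starting from the 18.5×7 cube, the 29.5×15.5 cube at (-1, 15) misses the remaining region (no effect); the 25.5×28 cube at (5, 16) misses the remaining region (no effect); the r=9.5 cylinder at (8.5, 12) partially overlaps it — only the 42.99 mm² overlap (of its 255.27 mm²) is removed, clipping the outline — boundary = 54.40 mm. Overall, the cross-section is a single solid region. Total boundary length (outer) = 54.40 mm.

54.40 mm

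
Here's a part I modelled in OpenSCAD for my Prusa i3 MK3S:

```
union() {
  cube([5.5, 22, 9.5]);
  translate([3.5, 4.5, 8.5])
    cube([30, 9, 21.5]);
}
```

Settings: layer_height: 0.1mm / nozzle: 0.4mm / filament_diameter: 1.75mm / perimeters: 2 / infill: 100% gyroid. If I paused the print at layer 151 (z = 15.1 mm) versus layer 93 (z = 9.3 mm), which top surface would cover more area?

Layer 151 (z = 15.1): the cube does not reach this height (z outside [0, 9.5]); the 30×9 cube at (3.5, 4.5) contributes its full rectangle (area 270.00 mm²); Taking the union: only the 30×9 cube at (3.5, 4.5) is present, so the union is just that shape — area = 270.00 mm². So its area = 270.00 mm². Layer 93 (z = 9.3): the 5.5×22 cube contributes its full rectangle (area 121.00 mm²); the cube at (3.5, 4.5) (footprint 30×9) is included at this height (area 270.00 mm²); Merging all regions: the regions partially overlap — summed areas 391.00 mm² minus the doubly-counted overlap 18.00 mm² gives 373.00 mm² — area = 373.00 mm². So its area = 373.00 mm². Layer 93 is larger (373.00 vs 270.00 mm²).

layer 93 (z = 9.3 mm)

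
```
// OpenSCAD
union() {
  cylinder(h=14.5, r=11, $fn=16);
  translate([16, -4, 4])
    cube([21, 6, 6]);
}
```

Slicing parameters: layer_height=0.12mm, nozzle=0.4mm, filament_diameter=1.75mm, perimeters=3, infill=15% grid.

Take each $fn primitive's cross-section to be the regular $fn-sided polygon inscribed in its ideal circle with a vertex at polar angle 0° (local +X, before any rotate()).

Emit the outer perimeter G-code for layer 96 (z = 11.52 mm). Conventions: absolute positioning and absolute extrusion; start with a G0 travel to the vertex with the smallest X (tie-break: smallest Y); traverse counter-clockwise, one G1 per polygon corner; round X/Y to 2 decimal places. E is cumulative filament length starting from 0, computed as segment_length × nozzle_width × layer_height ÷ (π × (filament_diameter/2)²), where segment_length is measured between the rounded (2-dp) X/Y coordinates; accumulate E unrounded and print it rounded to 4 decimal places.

G0 X-11.00 Y0.00 Z11.52
G1 X-10.16 Y-4.21 E0.0857
G1 X-7.78 Y-7.78 E0.1713
G1 X-4.21 Y-10.16 E0.2569
G1 X0.00 Y-11.00 E0.3426
G1 X4.21 Y-10.16 E0.4283
G1 X7.78 Y-7.78 E0.5139
G1 X10.16 Y-4.21 E0.5995
G1 X11.00 Y0.00 E0.6852
G1 X10.16 Y4.21 E0.7709
G1 X7.78 Y7.78 E0.8565
G1 X4.21 Y10.16 E0.9421
G1 X0.00 Y11.00 E1.0278
G1 X-4.21 Y10.16 E1.1134
G1 X-7.78 Y7.78 E1.1991
G1 X-10.16 Y4.21 E1.2847
G1 X-11.00 Y0.00 E1.3704

At z = 11.52 mm: the r=11 cylinder contributes a regular 16-gon of circumradius 11; the cube at (16, -4) is not intersected at this z (z outside [4, 10]); Combining (union): only the r=11 cylinder is present, so the union is just that shape — 1 connected region. The outline is a single polygon with 16 vertices. Extrusion per mm of travel: 0.4 × 0.12 / (π × 0.875²) = 0.019956. Accumulating E over each segment gives final E = 1.3704.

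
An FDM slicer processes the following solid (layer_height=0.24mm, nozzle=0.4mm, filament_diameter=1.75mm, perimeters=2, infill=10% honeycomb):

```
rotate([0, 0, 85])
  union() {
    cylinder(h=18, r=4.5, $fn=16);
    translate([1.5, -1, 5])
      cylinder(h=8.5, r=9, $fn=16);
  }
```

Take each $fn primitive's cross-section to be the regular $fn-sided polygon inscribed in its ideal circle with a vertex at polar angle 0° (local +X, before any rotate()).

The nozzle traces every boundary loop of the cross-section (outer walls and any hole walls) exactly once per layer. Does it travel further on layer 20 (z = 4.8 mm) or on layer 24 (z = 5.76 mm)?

layer 24 (z = 5.76 mm)

Layer 20 (z = 4.8): the r=4.5 cylinder contributes a regular 16-gon of circumradius 4.5 (perimeter = 2·16·4.500·sin(180°/16) = 28.09 mm); the cylinder at (1.5, -1) is not intersected at this z (z outside [5, 13.5]); Combining (union): only the r=4.5 cylinder is present, so the union is just that shape — boundary = 28.09 mm; (whole slice rotated 85° about Z — lengths, areas and connectivity unchanged). So its perimeter = 28.09 mm. Layer 24 (z = 5.76): the r=4.5 cylinder gives a regular 16-gon of circumradius 4.5 (constant along its height) (perimeter = 2·16·4.500·sin(180°/16) = 28.09 mm); the r=9 cylinder at (1.5, -1) gives a regular 16-gon of circumradius 9 (constant along its height) (perimeter = 2·16·9.000·sin(180°/16) = 56.19 mm); Taking the union: the r=4.5 cylinder lies entirely inside the r=9 cylinder at (1.5, -1), so the union is just the r=9 cylinder at (1.5, -1) — boundary = 56.19 mm; (whole slice rotated 85° about Z — lengths, areas and connectivity unchanged). So its perimeter = 56.19 mm. Layer 24 is larger (56.19 vs 28.09 mm).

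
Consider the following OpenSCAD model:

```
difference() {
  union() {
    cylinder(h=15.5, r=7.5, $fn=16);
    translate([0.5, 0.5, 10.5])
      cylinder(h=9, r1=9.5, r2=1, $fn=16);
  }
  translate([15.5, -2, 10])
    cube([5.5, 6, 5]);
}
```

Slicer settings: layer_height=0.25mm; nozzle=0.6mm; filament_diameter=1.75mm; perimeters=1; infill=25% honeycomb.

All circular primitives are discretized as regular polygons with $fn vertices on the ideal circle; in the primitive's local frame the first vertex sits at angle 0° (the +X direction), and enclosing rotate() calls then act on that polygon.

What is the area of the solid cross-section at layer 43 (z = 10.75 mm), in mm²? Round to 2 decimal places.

At z = 10.75 mm: the cylinder: section is a regular 16-gon, circumradius r=7.5 (area = (16/2)·7.500²·sin(360°/16) = 172.21 mm²); the cone at (0.5, 0.5) contributes a regular 16-gon of circumradius 9.264 (interpolated between r1=9.5 and r2=1 at t=0.028) (area = (16/2)·9.264²·sin(360°/16) = 262.73 mm²); Merging all regions: the r=7.5 cylinder lies entirely inside the cone at (0.5, 0.5), so the union is just the cone at (0.5, 0.5) — area = 262.73 mm²; the cube at (15.5, -2) is present — its section is the full 5.5×6 rectangle (area 33.00 mm²); Subtracting the remaining from the first: starting from the result so far (262.73 mm²), the 5.5×6 cube at (15.5, -2) misses the remaining region (no effect) — area = 262.73 mm². Overall, the cross-section is a single solid region. Net area = 262.73 mm².

262.73 mm²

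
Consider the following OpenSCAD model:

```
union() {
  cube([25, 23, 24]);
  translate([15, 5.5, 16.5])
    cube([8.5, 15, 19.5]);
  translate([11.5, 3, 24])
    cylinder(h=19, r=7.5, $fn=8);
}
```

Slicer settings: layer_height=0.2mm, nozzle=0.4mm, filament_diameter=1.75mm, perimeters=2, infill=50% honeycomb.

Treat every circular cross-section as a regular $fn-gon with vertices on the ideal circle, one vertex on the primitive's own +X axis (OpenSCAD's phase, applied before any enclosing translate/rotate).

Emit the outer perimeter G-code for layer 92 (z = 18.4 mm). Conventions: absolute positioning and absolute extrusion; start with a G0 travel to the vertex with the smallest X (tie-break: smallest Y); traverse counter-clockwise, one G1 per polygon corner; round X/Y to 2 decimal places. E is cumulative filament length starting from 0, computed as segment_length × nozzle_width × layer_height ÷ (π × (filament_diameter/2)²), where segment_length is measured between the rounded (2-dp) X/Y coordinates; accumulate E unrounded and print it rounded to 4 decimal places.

G0 X0.00 Y0.00 Z18.40
G1 X25.00 Y0.00 E0.8315
G1 X25.00 Y23.00 E1.5965
G1 X0.00 Y23.00 E2.4280
G1 X0.00 Y0.00 E3.1930

At z = 18.4 mm: the 25×23 cube contributes its full rectangle; the 8.5×15 cube at (15, 5.5) contributes its full rectangle; the cylinder at (11.5, 3) is absent (z outside [24, 43]); Merging all regions: the 8.5×15 cube at (15, 5.5) lies entirely inside the 25×23 cube, so the union is just the 25×23 cube — 1 connected region. The outline is a single polygon with 4 vertices. Extrusion per mm of travel: 0.4 × 0.2 / (π × 0.875²) = 0.033260. Accumulating E over each segment gives final E = 3.1930.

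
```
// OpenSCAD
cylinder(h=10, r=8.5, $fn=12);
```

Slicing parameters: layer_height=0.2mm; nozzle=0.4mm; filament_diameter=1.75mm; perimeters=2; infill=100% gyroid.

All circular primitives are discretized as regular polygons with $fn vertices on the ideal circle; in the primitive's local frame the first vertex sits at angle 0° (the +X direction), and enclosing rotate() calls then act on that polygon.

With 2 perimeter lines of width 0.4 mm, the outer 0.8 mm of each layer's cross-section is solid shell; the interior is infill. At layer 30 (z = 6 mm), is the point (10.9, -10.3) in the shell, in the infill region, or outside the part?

outside

At z = 6 mm: the cylinder: section is a regular 12-gon, circumradius r=8.5. Overall, the cross-section is a single solid region. The nearest boundary edge runs (4.25, -7.36)→(7.36, -4.25); distance from the point to it = 6.78 mm. The point is not inside any of the regions above, so it lies outside the cross-section (6.78 mm from the nearest boundary).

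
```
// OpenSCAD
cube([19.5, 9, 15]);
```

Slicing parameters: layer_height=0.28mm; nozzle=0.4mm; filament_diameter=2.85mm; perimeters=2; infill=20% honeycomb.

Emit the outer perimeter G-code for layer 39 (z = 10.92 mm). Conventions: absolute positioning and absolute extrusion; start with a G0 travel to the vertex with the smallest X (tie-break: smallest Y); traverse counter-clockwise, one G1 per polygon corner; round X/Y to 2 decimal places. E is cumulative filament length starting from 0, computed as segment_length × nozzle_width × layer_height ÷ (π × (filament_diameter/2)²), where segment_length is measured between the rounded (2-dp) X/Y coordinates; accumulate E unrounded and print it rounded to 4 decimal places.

At z = 10.92 mm: the cube is present — its section is the full 19.5×9 rectangle. The outline is a single polygon with 4 vertices. Extrusion per mm of travel: 0.4 × 0.28 / (π × 1.425²) = 0.017557. Accumulating E over each segment gives final E = 1.0007.

G0 X0.00 Y0.00 Z10.92
G1 X19.50 Y0.00 E0.3424
G1 X19.50 Y9.00 E0.5004
G1 X0.00 Y9.00 E0.8427
G1 X0.00 Y0.00 E1.0007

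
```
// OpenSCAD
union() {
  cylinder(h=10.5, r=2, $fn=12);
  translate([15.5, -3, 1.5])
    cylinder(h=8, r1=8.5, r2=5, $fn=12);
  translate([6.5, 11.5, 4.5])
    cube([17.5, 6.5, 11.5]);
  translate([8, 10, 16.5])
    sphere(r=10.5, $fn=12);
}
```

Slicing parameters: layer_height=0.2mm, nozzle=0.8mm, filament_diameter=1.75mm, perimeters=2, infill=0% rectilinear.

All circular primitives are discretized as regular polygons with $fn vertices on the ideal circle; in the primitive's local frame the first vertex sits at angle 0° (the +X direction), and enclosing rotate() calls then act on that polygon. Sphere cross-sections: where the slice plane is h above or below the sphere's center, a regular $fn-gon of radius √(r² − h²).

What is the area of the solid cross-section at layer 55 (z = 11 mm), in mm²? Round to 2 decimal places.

298.78 mm²

At z = 11 mm: the cylinder is absent (z outside [0, 10.5]); the cone at (15.5, -3) does not reach this height (z outside [1.5, 9.5]); the cube at (6.5, 11.5) is present — its section is the full 17.5×6.5 rectangle (area 113.75 mm²); the r=10.5 sphere at (8, 10) contributes a regular 12-gon of circumradius √(10.5²−5.5²) = 8.944 (area = (12/2)·8.944²·sin(360°/12) = 240.00 mm²); Merging all regions: the regions partially overlap — summed areas 353.75 mm² minus the doubly-counted overlap 54.97 mm² gives 298.78 mm² — area = 298.78 mm². Overall, the cross-section is a single solid region. Net area = 298.78 mm².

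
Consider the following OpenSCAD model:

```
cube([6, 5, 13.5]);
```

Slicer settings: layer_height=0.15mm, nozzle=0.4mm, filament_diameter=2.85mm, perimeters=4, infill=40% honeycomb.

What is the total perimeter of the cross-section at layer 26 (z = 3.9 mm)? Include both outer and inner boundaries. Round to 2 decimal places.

22.00 mm

At z = 3.9 mm: the 6×5 cube contributes its full rectangle (perimeter 22.00 mm). Overall, the cross-section is a single solid region. Total boundary length (outer) = 22.00 mm.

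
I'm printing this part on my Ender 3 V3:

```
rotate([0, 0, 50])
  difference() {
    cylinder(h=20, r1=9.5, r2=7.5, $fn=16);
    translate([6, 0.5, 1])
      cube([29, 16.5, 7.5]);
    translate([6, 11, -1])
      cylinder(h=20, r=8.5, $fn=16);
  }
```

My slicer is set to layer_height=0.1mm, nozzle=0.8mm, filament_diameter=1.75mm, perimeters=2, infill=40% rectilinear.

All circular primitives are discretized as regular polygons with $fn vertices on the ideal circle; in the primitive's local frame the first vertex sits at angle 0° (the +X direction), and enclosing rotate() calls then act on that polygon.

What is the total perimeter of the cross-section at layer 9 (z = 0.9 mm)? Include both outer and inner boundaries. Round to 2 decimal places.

59.11 mm

At z = 0.9 mm: the cone contributes a regular 16-gon of circumradius 9.410 (interpolated between r1=9.5 and r2=7.5 at t=0.045) (perimeter = 2·16·9.410·sin(180°/16) = 58.75 mm); the cube at (6, 0.5) does not reach this height (z outside [1, 8.5]); the r=8.5 cylinder at (6, 11) gives a regular 16-gon of circumradius 8.5 (constant along its height) (perimeter = 2·16·8.500·sin(180°/16) = 53.06 mm); Taking the first minus the rest: starting from the cone, the r=8.5 cylinder at (6, 11) partially overlaps it — only the 44.17 mm² overlap (of its 221.19 mm²) is removed, clipping the outline — boundary = 59.11 mm; (whole slice rotated 50° about Z — lengths, areas and connectivity unchanged). Overall, the cross-section is a single solid region. Total boundary length (outer) = 59.11 mm.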